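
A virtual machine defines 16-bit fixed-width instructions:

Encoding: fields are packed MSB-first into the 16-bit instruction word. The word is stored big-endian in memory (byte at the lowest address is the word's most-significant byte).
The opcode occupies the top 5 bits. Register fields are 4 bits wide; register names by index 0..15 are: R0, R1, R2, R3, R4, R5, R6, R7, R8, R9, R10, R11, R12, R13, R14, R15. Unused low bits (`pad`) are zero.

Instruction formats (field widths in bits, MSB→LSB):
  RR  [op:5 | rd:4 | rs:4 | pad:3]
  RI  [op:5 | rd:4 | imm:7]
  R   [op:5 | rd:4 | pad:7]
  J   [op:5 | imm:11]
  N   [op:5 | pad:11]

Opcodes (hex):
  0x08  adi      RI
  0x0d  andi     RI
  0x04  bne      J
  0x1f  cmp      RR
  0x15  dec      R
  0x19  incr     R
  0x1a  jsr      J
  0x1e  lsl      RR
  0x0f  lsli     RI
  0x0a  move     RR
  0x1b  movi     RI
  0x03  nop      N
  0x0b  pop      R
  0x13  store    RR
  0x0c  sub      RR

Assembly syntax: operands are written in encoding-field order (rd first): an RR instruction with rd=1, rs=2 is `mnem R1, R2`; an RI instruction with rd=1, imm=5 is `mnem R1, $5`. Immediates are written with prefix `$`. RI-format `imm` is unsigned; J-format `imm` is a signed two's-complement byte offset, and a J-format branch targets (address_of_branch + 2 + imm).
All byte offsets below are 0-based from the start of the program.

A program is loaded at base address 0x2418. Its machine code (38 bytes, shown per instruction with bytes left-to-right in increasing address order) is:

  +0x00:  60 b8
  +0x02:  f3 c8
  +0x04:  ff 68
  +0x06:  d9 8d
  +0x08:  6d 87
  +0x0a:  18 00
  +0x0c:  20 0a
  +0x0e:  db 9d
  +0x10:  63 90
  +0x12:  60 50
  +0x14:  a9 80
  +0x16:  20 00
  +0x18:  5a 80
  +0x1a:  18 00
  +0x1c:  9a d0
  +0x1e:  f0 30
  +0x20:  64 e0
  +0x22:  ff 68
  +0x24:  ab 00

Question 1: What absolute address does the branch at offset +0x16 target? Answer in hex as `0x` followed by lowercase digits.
0x2430

@+16  big-endian(20 00) = 0x2000
  opcode bits[15:11]=0x4: bne/J
  imm: (w>>0)&0x7ff=0x0 → $0
  target = base 0x2418 + off 0x16 + 2 + imm 0 = 0x2430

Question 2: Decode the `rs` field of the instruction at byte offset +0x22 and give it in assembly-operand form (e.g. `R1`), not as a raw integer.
[22] ff 68 → 0xff68
  op=0xff68>>11=0x1f ⇒ cmp (RR)
  rd: (w>>7)&0xf=0xe → R14
  rs: (w>>3)&0xf=0xd → R13

R13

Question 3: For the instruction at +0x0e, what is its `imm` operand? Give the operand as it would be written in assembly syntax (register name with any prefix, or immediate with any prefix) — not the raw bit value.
$29

@+0e  big-endian(db 9d) = 0xdb9d
  opcode bits[15:11]=0x1b: movi/RI
  [10:7] rd=7 = R7
  [6:0] imm=29 = $29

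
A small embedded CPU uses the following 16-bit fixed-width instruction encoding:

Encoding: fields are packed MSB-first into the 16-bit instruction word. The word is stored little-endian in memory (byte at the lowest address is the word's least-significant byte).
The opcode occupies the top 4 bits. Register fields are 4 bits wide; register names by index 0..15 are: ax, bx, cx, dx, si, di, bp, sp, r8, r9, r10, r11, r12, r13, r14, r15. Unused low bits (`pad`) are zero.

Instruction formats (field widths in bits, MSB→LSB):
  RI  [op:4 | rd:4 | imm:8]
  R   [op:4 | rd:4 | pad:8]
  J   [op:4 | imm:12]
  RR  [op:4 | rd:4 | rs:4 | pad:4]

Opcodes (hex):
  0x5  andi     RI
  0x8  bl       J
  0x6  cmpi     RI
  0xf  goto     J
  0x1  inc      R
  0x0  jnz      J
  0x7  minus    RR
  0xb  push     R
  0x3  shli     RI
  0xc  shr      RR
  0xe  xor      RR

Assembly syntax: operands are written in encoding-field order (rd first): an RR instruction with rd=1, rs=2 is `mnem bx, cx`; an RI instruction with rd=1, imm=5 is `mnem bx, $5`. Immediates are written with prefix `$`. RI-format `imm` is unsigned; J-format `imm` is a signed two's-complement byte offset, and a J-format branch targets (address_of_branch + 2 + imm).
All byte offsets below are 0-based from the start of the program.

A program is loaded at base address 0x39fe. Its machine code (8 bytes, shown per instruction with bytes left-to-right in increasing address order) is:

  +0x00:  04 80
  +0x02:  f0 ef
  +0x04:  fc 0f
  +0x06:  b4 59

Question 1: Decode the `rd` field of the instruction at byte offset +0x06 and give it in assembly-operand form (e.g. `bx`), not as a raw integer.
off 0x06: read b4 59 as little → 0x59b4
  op=0x59b4>>12=0x5 ⇒ andi (RI)
  rd@[11:8]=0x9 ⇒ r9
  imm@[7:0]=0xb4 ⇒ $180

r9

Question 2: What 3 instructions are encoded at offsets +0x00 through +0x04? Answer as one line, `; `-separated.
[00] 04 80 → 0x8004
  top 4b → 0x8 → bl [J]
  [11:0] imm=4 = $4
[02] f0 ef → 0xeff0
  top 4b → 0xe → xor [RR]
  [11:8] rd=15 = r15
  [7:4] rs=15 = r15
[04] fc 0f → 0x0ffc
  top 4b → 0x0 → jnz [J]
  [11:0] imm=4092 (s12→-4) = $-4

bl $4; xor r15, r15; jnz $-4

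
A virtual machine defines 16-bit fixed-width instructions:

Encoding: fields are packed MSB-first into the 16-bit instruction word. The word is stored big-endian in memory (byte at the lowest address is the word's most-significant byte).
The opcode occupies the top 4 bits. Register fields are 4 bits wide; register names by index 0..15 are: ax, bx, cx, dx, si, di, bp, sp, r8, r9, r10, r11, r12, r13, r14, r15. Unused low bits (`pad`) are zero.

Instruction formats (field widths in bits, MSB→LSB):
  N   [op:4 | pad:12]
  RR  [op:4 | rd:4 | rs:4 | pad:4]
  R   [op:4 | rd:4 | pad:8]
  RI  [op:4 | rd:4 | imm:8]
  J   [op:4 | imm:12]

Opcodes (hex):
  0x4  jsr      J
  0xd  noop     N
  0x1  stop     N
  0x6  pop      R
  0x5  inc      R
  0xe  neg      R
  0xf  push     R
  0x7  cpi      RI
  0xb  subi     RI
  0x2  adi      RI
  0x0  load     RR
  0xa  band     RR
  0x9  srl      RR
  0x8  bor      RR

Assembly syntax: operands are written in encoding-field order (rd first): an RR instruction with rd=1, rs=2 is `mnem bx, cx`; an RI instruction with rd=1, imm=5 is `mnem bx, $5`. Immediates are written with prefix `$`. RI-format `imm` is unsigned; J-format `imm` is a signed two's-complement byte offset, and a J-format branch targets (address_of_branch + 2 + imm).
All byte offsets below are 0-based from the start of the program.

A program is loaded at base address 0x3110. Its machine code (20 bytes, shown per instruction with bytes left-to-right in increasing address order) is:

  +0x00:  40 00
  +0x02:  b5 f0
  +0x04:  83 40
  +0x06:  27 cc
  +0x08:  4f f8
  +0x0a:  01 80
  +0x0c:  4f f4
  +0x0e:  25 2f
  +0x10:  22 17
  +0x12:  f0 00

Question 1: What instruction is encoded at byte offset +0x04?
bor dx, si

off 0x04: read 83 40 as big → 0x8340
  top 4b → 0x8 → bor [RR]
  rd@[11:8]=0x3 ⇒ dx
  rs@[7:4]=0x4 ⇒ si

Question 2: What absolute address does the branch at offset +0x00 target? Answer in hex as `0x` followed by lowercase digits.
0x3112

@+00  big-endian(40 00) = 0x4000
  opcode bits[15:12]=0x4: jsr/J
  imm: (w>>0)&0xfff=0x0 → $0
  target = base 0x3110 + off 0x00 + 2 + imm 0 = 0x3112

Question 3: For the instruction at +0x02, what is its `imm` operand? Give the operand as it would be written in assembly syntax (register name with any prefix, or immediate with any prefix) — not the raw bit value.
+0x02: b5 f0 ⇒ word 0xb5f0 (big)
  opcode bits[15:12]=0xb: subi/RI
  rd@[11:8]=0x5 ⇒ di
  imm@[7:0]=0xf0 ⇒ $240

$240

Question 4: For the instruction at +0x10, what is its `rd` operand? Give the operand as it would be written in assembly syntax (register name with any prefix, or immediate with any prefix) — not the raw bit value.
cx

[10] 22 17 → 0x2217
  top 4b → 0x2 → adi [RI]
  [11:8] rd=2 = cx
  [7:0] imm=23 = $23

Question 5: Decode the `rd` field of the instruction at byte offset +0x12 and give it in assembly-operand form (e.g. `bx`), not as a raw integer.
ax

+0x12: f0 00 ⇒ word 0xf000 (big)
  top 4b → 0xf → push [R]
  rd: (w>>8)&0xf=0x0 → ax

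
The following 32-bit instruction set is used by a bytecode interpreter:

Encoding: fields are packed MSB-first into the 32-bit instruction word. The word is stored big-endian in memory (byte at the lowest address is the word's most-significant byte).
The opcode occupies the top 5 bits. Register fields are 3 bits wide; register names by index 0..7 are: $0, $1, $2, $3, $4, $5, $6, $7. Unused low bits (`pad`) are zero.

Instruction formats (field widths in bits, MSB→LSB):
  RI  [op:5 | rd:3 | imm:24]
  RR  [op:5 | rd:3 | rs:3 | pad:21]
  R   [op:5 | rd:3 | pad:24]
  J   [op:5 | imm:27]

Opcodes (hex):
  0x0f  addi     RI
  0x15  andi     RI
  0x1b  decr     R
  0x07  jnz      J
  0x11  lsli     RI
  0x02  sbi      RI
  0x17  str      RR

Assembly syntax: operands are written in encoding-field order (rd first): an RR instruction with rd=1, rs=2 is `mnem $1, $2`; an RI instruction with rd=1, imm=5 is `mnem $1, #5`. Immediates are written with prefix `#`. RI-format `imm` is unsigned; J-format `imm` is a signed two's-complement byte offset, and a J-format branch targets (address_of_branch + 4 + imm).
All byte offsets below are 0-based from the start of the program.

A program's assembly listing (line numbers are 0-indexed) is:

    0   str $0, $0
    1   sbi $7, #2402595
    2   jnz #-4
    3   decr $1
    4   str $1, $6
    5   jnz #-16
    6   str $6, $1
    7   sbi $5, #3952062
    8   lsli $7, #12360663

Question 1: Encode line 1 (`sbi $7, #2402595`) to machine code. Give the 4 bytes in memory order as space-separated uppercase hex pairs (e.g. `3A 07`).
17 24 A9 23

1. sbi fields op=0x2:5|rd=7:3|imm=2402595:24 → word 1724a923h → 17 24 a9 23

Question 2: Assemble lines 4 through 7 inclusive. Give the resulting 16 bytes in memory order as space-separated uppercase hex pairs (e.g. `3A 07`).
4. str fields op=0x17:5|rd=1:3|rs=6:3|pad=0:21 → word b9c00000h → b9 c0 00 00
5. jnz fields op=0x7:5|imm=-16:27 → word 3ffffff0h → 3f ff ff f0
6. str fields op=0x17:5|rd=6:3|rs=1:3|pad=0:21 → word be200000h → be 20 00 00
7. sbi fields op=0x2:5|rd=5:3|imm=3952062:24 → word 153c4dbeh → 15 3c 4d be

B9 C0 00 00 3F FF FF F0 BE 20 00 00 15 3C 4D BE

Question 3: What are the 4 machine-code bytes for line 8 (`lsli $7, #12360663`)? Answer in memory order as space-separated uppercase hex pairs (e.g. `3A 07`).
8F BC 9B D7

L8: lsli op=0x11:5|rd=7:3|imm=12360663:24 ⇒ 0x8fbc9bd7 ⇒ big 8f bc 9b d7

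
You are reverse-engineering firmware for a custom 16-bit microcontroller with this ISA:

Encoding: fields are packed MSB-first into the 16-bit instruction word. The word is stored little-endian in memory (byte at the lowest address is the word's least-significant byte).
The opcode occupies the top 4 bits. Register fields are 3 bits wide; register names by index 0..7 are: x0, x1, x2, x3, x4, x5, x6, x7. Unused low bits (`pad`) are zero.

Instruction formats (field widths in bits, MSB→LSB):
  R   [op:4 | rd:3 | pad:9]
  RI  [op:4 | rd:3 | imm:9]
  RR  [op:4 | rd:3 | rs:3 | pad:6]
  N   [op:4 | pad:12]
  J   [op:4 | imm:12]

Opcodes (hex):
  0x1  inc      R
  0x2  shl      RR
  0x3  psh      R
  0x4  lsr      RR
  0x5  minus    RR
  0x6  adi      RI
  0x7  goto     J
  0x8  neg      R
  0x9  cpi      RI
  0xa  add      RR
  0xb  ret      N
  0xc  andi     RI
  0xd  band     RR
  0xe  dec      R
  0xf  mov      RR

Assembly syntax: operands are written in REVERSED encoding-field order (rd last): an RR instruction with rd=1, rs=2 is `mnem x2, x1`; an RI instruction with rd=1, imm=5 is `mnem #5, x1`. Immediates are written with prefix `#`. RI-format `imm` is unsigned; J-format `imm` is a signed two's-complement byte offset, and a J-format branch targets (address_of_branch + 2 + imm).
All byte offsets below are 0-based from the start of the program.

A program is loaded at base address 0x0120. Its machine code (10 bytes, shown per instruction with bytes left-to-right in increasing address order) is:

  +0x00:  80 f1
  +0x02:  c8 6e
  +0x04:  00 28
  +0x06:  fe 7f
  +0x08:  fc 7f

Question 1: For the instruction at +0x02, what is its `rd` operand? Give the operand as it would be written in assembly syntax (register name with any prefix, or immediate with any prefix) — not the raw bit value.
x7

+0x02: c8 6e ⇒ word 0x6ec8 (little)
  opcode bits[15:12]=0x6: adi/RI
  rd@[11:9]=0x7 ⇒ x7
  imm@[8:0]=0xc8 ⇒ #200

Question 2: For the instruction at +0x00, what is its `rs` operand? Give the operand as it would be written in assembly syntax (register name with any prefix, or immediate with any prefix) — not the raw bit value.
@+00  little-endian(80 f1) = 0xf180
  op=0xf180>>12=0xf ⇒ mov (RR)
  rd@[11:9]=0x0 ⇒ x0
  rs@[8:6]=0x6 ⇒ x6

x6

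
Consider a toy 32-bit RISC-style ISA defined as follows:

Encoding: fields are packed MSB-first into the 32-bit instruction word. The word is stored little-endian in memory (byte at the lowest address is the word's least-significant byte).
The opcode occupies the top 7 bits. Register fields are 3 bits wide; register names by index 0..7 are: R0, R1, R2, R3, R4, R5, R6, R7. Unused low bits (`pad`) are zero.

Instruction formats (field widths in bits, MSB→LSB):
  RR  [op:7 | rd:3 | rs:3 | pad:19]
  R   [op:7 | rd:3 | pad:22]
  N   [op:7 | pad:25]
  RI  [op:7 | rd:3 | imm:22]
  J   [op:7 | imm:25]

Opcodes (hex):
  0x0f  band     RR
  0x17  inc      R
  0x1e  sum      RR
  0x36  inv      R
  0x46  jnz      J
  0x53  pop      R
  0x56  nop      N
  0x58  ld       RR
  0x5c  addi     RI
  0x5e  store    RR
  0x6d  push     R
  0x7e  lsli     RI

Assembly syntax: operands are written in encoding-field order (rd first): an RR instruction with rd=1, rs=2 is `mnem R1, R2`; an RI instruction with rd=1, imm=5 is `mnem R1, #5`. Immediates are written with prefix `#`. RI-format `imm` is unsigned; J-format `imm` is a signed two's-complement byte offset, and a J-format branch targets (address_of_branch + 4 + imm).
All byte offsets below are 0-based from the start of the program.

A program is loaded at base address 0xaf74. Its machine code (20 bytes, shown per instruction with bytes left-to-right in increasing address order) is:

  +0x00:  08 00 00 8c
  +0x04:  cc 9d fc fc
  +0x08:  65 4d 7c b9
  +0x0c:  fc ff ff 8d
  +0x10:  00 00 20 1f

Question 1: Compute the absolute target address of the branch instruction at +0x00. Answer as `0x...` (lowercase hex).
[00] 08 00 00 8c → 0x8c000008
  opcode bits[31:25]=0x46: jnz/J
  imm: (w>>0)&0x1ffffff=0x8 → #8
  target = base 0xaf74 + off 0x00 + 4 + imm 8 = 0xaf80

0xaf80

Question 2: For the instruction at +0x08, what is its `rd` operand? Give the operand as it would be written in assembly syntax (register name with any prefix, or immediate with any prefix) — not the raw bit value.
R5

off 0x08: read 65 4d 7c b9 as little → 0xb97c4d65
  opcode bits[31:25]=0x5c: addi/RI
  rd@[24:22]=0x5 ⇒ R5
  imm@[21:0]=0x3c4d65 ⇒ #3951973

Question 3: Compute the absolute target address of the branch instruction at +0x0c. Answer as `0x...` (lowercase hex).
0xaf80

@+0c  little-endian(fc ff ff 8d) = 0x8dfffffc
  top 7b → 0x46 → jnz [J]
  imm@[24:0]=0x1fffffc (s25→-4) ⇒ #-4
  target = base 0xaf74 + off 0x0c + 4 + imm -4 = 0xaf80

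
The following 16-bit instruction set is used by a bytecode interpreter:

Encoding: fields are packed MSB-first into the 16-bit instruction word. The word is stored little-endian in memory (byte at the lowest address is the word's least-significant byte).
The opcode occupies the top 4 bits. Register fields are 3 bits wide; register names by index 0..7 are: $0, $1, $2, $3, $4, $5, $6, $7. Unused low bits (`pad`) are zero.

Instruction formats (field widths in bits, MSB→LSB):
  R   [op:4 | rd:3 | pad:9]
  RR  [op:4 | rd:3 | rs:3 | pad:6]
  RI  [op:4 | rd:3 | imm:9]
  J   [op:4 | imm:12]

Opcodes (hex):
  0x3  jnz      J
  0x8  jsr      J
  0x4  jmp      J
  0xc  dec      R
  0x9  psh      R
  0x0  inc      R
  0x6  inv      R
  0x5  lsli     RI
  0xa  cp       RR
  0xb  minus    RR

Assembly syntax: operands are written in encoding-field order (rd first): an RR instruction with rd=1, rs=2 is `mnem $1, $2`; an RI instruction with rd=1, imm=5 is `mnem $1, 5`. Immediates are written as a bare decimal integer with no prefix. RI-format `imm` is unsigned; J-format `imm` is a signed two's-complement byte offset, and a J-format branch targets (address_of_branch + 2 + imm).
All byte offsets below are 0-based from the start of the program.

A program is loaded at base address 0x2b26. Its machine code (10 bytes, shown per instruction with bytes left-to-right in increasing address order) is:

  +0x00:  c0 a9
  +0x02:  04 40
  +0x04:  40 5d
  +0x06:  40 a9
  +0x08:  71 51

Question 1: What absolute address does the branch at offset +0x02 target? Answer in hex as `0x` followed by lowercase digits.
+0x02: 04 40 ⇒ word 0x4004 (little)
  top 4b → 0x4 → jmp [J]
  imm: (w>>0)&0xfff=0x4 → 4
  target = base 0x2b26 + off 0x02 + 2 + imm 4 = 0x2b2e

0x2b2e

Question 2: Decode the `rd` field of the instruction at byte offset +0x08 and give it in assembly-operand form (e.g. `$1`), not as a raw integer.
@+08  little-endian(71 51) = 0x5171
  top 4b → 0x5 → lsli [RI]
  rd: (w>>9)&0x7=0x0 → $0
  imm: (w>>0)&0x1ff=0x171 → 369

$0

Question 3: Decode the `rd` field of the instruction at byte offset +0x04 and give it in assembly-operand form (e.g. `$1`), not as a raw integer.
$6

[04] 40 5d → 0x5d40
  top 4b → 0x5 → lsli [RI]
  [11:9] rd=6 = $6
  [8:0] imm=320 = 320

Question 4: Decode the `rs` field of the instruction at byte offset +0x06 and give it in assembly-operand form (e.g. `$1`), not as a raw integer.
$5

[06] 40 a9 → 0xa940
  op=0xa940>>12=0xa ⇒ cp (RR)
  [11:9] rd=4 = $4
  [8:6] rs=5 = $5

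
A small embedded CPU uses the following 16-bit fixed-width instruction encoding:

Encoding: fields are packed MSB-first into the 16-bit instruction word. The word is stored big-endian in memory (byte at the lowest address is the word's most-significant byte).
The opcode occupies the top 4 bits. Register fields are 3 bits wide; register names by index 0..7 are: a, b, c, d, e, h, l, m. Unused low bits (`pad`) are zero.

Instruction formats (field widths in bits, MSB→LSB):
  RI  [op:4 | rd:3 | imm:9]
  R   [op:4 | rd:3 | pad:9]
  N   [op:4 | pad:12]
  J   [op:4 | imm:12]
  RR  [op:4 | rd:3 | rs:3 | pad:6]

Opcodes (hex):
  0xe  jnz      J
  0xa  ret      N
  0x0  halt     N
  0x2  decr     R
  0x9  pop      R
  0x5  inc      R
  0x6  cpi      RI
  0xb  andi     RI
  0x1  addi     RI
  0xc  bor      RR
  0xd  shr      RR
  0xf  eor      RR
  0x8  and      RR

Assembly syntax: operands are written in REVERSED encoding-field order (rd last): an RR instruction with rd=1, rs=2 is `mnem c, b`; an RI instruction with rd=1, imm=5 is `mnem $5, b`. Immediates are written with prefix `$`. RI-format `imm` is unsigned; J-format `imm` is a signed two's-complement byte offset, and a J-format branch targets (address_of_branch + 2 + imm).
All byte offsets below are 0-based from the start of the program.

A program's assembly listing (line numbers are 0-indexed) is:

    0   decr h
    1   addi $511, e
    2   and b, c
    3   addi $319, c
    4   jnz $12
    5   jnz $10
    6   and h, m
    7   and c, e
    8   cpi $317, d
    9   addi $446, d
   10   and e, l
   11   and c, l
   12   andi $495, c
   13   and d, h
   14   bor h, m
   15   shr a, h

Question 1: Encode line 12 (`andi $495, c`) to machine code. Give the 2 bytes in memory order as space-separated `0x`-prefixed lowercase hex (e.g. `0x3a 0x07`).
0xb5 0xef

12. andi fields op=0xb:4|rd=2:3|imm=495:9 → word b5efh → b5 ef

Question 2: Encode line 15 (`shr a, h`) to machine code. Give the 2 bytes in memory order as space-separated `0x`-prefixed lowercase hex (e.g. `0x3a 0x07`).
0xda 0x00

line 15 (shr): pack op=0xd:4|rd=5:3|rs=0:3|pad=0:6 = 0xda00; big→ da 00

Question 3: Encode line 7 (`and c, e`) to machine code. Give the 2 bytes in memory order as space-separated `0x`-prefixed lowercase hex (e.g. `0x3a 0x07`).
0x88 0x80

L7: and op=0x8:4|rd=4:3|rs=2:3|pad=0:6 ⇒ 0x8880 ⇒ big 88 80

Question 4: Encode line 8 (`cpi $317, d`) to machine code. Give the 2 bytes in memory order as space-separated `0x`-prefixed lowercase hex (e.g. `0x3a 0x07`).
line 8 (cpi): pack op=0x6:4|rd=3:3|imm=317:9 = 0x673d; big→ 67 3d

0x67 0x3d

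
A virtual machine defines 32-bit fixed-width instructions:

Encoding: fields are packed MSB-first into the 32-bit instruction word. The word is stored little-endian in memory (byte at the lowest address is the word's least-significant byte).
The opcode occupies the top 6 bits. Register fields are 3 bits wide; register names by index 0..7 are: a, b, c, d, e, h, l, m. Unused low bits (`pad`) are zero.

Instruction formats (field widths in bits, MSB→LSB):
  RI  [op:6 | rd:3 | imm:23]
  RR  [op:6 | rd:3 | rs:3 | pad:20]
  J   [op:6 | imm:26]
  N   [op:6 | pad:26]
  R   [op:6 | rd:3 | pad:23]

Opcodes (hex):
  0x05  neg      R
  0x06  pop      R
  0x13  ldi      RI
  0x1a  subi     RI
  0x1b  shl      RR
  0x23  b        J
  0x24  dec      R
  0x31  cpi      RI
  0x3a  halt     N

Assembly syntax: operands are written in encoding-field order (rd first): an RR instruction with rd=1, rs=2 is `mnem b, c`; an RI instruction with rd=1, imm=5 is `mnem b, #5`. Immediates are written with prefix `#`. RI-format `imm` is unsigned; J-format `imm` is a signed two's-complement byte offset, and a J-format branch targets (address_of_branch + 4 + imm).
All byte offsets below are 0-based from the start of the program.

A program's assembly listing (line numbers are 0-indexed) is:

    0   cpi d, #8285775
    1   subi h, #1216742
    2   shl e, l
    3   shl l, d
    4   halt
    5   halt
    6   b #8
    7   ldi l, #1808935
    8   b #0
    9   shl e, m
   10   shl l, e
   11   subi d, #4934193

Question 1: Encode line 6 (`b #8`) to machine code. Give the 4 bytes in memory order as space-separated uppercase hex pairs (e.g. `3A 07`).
L6: b op=0x23:6|imm=8:26 ⇒ 0x8c000008 ⇒ little 08 00 00 8c

08 00 00 8C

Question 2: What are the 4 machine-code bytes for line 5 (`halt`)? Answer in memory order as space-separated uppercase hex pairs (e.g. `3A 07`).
5. halt fields op=0x3a:6|pad=0:26 → word e8000000h → 00 00 00 e8

00 00 00 E8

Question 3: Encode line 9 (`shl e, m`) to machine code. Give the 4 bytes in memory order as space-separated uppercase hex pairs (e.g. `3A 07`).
00 00 70 6E

L9: shl op=0x1b:6|rd=4:3|rs=7:3|pad=0:20 ⇒ 0x6e700000 ⇒ little 00 00 70 6e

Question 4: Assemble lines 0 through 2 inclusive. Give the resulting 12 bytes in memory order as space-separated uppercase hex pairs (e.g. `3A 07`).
4F 6E FE C5 E6 90 92 6A 00 00 60 6E

0. cpi fields op=0x31:6|rd=3:3|imm=8285775:23 → word c5fe6e4fh → 4f 6e fe c5
1. subi fields op=0x1a:6|rd=5:3|imm=1216742:23 → word 6a9290e6h → e6 90 92 6a
2. shl fields op=0x1b:6|rd=4:3|rs=6:3|pad=0:20 → word 6e600000h → 00 00 60 6e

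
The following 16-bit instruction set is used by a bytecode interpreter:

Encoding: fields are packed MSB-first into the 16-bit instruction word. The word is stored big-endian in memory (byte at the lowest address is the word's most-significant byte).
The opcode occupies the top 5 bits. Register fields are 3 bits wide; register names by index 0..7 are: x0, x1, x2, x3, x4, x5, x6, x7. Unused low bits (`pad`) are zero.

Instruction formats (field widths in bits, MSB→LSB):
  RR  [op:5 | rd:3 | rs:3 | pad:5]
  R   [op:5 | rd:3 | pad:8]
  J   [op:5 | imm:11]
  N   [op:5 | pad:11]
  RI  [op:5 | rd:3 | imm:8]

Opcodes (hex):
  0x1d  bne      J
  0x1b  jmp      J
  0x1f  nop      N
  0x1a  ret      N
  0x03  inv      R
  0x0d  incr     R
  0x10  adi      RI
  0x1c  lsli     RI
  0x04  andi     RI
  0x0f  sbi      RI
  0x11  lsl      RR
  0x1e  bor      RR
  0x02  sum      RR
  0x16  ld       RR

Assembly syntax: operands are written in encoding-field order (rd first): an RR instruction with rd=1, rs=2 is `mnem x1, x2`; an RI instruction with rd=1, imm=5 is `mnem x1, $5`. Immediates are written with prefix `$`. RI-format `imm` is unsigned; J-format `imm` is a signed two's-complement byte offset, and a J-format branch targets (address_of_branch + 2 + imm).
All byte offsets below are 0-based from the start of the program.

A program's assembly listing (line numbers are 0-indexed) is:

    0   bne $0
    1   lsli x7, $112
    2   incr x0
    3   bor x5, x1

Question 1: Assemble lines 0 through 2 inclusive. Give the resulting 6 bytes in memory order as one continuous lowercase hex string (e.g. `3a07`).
e800e7706800

0. bne fields op=0x1d:5|imm=0:11 → word e800h → e8 00
1. lsli fields op=0x1c:5|rd=7:3|imm=112:8 → word e770h → e7 70
2. incr fields op=0xd:5|rd=0:3|pad=0:8 → word 6800h → 68 00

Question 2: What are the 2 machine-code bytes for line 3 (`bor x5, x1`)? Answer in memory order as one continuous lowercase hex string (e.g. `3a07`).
f520

line 3 (bor): pack op=0x1e:5|rd=5:3|rs=1:3|pad=0:5 = 0xf520; big→ f5 20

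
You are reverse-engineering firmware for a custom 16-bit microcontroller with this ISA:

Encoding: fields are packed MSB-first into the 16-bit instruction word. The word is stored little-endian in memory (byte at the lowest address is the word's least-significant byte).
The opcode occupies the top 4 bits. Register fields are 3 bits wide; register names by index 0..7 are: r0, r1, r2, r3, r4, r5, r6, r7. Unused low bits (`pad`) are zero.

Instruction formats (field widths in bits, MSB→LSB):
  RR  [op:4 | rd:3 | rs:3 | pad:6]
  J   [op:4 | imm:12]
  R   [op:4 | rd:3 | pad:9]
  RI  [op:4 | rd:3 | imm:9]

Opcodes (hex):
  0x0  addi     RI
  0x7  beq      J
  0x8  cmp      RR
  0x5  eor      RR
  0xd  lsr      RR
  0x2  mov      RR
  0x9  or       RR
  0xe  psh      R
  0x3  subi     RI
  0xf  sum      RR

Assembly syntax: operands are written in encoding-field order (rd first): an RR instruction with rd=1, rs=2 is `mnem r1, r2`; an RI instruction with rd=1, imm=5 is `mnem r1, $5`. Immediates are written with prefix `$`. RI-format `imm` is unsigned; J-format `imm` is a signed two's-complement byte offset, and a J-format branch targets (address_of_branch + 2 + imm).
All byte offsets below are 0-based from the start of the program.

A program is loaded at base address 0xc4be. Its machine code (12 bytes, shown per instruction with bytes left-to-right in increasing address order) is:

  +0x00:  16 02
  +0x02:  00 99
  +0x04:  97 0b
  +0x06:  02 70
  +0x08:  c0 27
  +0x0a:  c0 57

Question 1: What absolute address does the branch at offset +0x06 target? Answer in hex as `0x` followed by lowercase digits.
off 0x06: read 02 70 as little → 0x7002
  top 4b → 0x7 → beq [J]
  [11:0] imm=2 = $2
  target = base 0xc4be + off 0x06 + 2 + imm 2 = 0xc4c8

0xc4c8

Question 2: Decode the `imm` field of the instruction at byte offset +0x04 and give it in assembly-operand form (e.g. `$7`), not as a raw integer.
[04] 97 0b → 0x0b97
  op=0x0b97>>12=0x0 ⇒ addi (RI)
  rd@[11:9]=0x5 ⇒ r5
  imm@[8:0]=0x197 ⇒ $407

$407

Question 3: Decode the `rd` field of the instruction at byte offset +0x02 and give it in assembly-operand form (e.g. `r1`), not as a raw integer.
[02] 00 99 → 0x9900
  opcode bits[15:12]=0x9: or/RR
  rd: (w>>9)&0x7=0x4 → r4
  rs: (w>>6)&0x7=0x4 → r4

r4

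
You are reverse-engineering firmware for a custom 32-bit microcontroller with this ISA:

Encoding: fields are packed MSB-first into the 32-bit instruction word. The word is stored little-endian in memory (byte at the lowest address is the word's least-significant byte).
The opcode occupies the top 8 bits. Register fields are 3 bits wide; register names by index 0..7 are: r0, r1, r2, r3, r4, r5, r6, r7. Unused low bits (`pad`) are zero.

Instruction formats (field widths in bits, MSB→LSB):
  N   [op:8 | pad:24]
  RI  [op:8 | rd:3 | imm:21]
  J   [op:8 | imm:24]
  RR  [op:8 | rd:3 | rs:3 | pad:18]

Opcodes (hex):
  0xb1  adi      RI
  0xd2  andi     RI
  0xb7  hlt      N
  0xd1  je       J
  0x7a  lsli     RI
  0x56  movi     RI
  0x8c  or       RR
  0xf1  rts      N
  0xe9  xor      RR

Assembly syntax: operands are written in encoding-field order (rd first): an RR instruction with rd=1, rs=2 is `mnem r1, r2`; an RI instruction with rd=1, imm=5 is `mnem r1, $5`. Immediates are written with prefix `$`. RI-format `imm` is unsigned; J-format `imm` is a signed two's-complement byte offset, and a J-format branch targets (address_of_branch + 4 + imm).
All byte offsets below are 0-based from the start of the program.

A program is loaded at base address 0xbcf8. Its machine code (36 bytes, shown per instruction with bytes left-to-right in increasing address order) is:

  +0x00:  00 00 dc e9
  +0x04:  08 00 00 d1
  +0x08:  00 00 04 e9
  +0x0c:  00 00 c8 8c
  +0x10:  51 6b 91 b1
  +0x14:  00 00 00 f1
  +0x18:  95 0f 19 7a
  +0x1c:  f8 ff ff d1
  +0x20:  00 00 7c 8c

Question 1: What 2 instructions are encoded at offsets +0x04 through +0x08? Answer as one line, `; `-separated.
off 0x04: read 08 00 00 d1 as little → 0xd1000008
  opcode bits[31:24]=0xd1: je/J
  imm: (w>>0)&0xffffff=0x8 → $8
off 0x08: read 00 00 04 e9 as little → 0xe9040000
  opcode bits[31:24]=0xe9: xor/RR
  rd: (w>>21)&0x7=0x0 → r0
  rs: (w>>18)&0x7=0x1 → r1

je $8; xor r0, r1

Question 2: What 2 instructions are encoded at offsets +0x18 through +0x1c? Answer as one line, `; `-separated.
[18] 95 0f 19 7a → 0x7a190f95
  top 8b → 0x7a → lsli [RI]
  rd@[23:21]=0x0 ⇒ r0
  imm@[20:0]=0x190f95 ⇒ $1642389
[1c] f8 ff ff d1 → 0xd1fffff8
  top 8b → 0xd1 → je [J]
  imm@[23:0]=0xfffff8 (s24→-8) ⇒ $-8

lsli r0, $1642389; je $-8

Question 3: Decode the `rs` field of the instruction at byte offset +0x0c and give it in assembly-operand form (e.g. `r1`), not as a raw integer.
r2

[0c] 00 00 c8 8c → 0x8cc80000
  opcode bits[31:24]=0x8c: or/RR
  rd: (w>>21)&0x7=0x6 → r6
  rs: (w>>18)&0x7=0x2 → r2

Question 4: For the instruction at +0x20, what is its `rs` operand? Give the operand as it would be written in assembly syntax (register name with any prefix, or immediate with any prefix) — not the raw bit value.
r7

off 0x20: read 00 00 7c 8c as little → 0x8c7c0000
  top 8b → 0x8c → or [RR]
  rd@[23:21]=0x3 ⇒ r3
  rs@[20:18]=0x7 ⇒ r7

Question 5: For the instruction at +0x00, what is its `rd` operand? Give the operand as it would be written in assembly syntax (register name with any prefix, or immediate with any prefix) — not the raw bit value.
r6

@+00  little-endian(00 00 dc e9) = 0xe9dc0000
  opcode bits[31:24]=0xe9: xor/RR
  rd: (w>>21)&0x7=0x6 → r6
  rs: (w>>18)&0x7=0x7 → r7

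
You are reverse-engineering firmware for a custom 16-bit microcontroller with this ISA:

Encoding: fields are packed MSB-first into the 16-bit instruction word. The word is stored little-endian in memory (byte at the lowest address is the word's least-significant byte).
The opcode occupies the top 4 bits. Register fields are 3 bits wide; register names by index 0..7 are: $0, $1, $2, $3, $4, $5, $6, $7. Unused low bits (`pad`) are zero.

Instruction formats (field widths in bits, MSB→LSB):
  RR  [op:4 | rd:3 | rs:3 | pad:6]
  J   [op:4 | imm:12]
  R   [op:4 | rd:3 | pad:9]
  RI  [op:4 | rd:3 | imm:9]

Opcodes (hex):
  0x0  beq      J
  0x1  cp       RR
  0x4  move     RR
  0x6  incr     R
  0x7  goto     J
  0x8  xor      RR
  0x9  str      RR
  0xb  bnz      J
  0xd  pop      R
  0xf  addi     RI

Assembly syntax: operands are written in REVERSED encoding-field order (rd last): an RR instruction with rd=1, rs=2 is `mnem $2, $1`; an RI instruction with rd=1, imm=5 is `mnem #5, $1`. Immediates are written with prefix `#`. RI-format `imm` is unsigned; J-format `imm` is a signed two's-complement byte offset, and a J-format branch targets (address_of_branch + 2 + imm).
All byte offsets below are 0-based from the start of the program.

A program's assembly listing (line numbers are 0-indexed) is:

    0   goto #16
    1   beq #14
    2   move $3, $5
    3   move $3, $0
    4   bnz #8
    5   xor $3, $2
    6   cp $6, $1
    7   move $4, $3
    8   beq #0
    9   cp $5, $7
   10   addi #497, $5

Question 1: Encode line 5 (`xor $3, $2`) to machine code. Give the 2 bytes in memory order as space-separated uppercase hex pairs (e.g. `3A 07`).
C0 84

line 5 (xor): pack op=0x8:4|rd=2:3|rs=3:3|pad=0:6 = 0x84c0; little→ c0 84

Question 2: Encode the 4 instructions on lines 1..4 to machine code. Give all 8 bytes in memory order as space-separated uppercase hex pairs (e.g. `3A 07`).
L1: beq op=0x0:4|imm=14:12 ⇒ 0x000e ⇒ little 0e 00
L2: move op=0x4:4|rd=5:3|rs=3:3|pad=0:6 ⇒ 0x4ac0 ⇒ little c0 4a
L3: move op=0x4:4|rd=0:3|rs=3:3|pad=0:6 ⇒ 0x40c0 ⇒ little c0 40
L4: bnz op=0xb:4|imm=8:12 ⇒ 0xb008 ⇒ little 08 b0

0E 00 C0 4A C0 40 08 B0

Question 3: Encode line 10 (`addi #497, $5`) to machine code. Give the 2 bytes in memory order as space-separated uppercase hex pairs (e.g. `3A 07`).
F1 FB

line 10 (addi): pack op=0xf:4|rd=5:3|imm=497:9 = 0xfbf1; little→ f1 fb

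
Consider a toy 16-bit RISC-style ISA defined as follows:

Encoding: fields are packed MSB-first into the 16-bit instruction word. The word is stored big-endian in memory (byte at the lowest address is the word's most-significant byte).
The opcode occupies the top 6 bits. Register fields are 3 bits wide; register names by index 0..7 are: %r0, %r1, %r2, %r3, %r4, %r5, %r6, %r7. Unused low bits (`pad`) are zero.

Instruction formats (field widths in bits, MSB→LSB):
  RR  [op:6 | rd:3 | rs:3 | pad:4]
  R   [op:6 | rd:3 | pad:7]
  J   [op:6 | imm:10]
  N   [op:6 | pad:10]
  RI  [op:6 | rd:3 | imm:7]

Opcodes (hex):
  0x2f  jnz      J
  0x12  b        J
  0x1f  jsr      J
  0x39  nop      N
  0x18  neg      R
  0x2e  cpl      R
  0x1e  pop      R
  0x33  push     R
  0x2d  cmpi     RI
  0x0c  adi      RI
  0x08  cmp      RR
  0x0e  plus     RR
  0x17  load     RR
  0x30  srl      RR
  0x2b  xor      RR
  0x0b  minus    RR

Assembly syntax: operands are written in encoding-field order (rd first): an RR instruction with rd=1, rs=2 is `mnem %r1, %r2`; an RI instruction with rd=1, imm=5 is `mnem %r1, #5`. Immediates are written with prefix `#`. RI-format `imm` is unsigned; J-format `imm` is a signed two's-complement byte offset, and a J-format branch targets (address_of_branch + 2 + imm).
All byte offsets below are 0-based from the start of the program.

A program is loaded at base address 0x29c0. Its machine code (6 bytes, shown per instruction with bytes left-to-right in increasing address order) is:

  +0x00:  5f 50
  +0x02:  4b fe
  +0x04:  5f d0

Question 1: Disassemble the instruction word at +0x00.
load %r6, %r5

@+00  big-endian(5f 50) = 0x5f50
  opcode bits[15:10]=0x17: load/RR
  rd: (w>>7)&0x7=0x6 → %r6
  rs: (w>>4)&0x7=0x5 → %r5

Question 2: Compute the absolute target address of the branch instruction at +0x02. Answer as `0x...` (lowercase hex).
[02] 4b fe → 0x4bfe
  top 6b → 0x12 → b [J]
  imm: (w>>0)&0x3ff=0x3fe (s10→-2) → #-2
  target = base 0x29c0 + off 0x02 + 2 + imm -2 = 0x29c2

0x29c2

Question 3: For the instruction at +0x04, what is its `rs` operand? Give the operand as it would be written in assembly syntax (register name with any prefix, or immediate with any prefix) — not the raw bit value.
%r5

@+04  big-endian(5f d0) = 0x5fd0
  op=0x5fd0>>10=0x17 ⇒ load (RR)
  [9:7] rd=7 = %r7
  [6:4] rs=5 = %r5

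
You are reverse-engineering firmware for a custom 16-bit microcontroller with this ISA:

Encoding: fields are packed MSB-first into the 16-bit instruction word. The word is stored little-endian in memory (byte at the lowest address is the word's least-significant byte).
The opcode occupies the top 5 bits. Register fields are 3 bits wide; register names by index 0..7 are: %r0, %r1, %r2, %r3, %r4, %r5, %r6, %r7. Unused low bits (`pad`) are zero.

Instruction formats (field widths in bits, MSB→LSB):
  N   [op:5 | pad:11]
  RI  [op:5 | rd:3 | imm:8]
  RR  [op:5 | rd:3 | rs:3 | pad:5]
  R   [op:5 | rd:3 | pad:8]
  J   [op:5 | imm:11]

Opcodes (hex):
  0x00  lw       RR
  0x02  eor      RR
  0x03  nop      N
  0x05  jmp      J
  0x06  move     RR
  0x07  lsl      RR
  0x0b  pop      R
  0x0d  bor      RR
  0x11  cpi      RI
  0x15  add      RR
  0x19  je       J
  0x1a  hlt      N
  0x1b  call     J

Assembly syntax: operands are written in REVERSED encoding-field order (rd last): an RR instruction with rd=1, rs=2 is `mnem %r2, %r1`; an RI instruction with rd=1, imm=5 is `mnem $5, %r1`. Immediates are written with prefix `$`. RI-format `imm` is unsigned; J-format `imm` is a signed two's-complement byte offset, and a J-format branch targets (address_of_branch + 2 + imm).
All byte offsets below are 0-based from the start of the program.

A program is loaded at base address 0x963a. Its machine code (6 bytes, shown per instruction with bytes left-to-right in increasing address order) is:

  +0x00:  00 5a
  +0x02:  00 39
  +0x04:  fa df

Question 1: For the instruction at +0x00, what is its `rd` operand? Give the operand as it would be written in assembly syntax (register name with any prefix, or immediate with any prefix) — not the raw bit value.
@+00  little-endian(00 5a) = 0x5a00
  op=0x5a00>>11=0xb ⇒ pop (R)
  rd: (w>>8)&0x7=0x2 → %r2

%r2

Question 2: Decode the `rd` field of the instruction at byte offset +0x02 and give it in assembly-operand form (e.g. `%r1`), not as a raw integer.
%r1

[02] 00 39 → 0x3900
  op=0x3900>>11=0x7 ⇒ lsl (RR)
  rd@[10:8]=0x1 ⇒ %r1
  rs@[7:5]=0x0 ⇒ %r0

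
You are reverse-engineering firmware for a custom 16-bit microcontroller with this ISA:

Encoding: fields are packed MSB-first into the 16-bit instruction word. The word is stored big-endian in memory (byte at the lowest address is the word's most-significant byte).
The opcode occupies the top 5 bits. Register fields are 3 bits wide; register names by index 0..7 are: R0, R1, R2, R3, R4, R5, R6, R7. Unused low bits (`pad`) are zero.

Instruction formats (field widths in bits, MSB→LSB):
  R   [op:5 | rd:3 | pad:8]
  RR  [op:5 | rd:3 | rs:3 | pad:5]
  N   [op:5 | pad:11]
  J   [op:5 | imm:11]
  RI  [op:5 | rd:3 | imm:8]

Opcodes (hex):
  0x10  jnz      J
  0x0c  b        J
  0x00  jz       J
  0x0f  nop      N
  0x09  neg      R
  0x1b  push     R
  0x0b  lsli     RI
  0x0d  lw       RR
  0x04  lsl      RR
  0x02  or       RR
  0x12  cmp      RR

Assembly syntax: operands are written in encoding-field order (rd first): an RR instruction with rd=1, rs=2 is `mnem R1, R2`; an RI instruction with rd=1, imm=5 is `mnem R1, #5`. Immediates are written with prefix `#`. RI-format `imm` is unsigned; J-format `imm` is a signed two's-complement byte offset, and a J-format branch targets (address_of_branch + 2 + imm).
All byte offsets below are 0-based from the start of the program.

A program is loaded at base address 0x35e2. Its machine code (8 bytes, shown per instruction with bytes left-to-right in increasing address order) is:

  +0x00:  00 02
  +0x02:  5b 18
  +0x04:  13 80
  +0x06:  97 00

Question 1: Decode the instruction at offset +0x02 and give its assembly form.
[02] 5b 18 → 0x5b18
  opcode bits[15:11]=0xb: lsli/RI
  [10:8] rd=3 = R3
  [7:0] imm=24 = #24

lsli R3, #24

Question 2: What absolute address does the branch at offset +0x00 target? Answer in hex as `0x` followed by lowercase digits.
+0x00: 00 02 ⇒ word 0x0002 (big)
  op=0x0002>>11=0x0 ⇒ jz (J)
  [10:0] imm=2 = #2
  target = base 0x35e2 + off 0x00 + 2 + imm 2 = 0x35e6

0x35e6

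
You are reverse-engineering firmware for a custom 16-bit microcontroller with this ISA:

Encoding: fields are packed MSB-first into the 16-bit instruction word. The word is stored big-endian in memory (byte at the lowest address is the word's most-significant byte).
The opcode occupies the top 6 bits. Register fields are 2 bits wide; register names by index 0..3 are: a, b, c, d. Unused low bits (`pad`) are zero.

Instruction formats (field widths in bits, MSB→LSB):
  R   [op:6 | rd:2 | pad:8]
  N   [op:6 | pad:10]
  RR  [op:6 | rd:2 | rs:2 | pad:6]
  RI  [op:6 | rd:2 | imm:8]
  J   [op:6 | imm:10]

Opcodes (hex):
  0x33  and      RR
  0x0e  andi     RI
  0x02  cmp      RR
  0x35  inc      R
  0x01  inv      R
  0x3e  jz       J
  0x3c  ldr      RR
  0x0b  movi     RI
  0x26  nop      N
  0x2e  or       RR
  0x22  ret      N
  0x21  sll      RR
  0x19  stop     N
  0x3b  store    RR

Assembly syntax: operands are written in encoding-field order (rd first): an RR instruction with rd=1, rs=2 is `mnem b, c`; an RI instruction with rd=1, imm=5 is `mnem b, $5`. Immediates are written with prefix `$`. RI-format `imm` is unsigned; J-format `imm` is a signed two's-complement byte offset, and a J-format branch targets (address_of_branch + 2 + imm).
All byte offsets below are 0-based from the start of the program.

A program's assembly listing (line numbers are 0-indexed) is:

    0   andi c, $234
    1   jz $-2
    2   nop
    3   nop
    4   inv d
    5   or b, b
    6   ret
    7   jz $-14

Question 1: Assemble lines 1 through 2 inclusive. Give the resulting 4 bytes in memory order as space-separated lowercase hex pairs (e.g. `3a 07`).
1. jz fields op=0x3e:6|imm=-2:10 → word fbfeh → fb fe
2. nop fields op=0x26:6|pad=0:10 → word 9800h → 98 00

fb fe 98 00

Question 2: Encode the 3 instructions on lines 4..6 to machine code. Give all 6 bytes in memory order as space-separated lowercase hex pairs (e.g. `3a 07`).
07 00 b9 40 88 00

4. inv fields op=0x1:6|rd=3:2|pad=0:8 → word 0700h → 07 00
5. or fields op=0x2e:6|rd=1:2|rs=1:2|pad=0:6 → word b940h → b9 40
6. ret fields op=0x22:6|pad=0:10 → word 8800h → 88 00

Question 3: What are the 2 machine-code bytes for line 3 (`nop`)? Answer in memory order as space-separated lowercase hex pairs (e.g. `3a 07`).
98 00

line 3 (nop): pack op=0x26:6|pad=0:10 = 0x9800; big→ 98 00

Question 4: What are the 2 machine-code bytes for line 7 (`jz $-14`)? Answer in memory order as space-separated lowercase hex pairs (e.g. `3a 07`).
fb f2

L7: jz op=0x3e:6|imm=-14:10 ⇒ 0xfbf2 ⇒ big fb f2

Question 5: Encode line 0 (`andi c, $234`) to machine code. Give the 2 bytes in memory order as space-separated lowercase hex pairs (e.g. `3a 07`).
L0: andi op=0xe:6|rd=2:2|imm=234:8 ⇒ 0x3aea ⇒ big 3a ea

3a ea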